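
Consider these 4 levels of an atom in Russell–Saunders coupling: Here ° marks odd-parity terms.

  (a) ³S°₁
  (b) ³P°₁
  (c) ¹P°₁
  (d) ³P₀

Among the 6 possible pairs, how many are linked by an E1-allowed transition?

2

(a)–(b): forbidden (parity).
(a)–(c): forbidden (parity, ΔS).
(a)–(d): allowed.
(b)–(c): forbidden (parity, ΔS).
(b)–(d): allowed.
(c)–(d): forbidden (ΔS).
Allowed pairs: 2 of 6.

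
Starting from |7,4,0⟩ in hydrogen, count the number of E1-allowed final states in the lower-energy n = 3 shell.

E1 requires l_f ∈ {3, 5}, but neither lies in [0, 2], so no final state is reachable.
Total: 0.

0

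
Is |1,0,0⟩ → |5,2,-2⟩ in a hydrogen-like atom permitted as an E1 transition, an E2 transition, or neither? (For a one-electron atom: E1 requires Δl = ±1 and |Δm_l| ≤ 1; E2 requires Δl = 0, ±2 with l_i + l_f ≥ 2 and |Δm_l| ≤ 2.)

E2

Δl = 2 − 0 = +2; l_i + l_f = 2.
Δm_l = -2.
E1 (Δl = ±1, |Δm_l| ≤ 1): not satisfied.
E2 (Δl = 0,±2, l_i+l_f ≥ 2, |Δm_l| ≤ 2): satisfied.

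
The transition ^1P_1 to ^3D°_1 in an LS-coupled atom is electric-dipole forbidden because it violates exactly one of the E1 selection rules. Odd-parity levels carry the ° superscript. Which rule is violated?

the ΔS = 0 rule

Parity must change: even → odd — ok.
ΔS = 0: S: 0 → 1 — fails.
ΔL = 0, ±1 (not L=0↔0): L: 1 → 2, ΔL = +1 — ok.
ΔJ = 0, ±1 (not J=0↔0): J: 1 → 1, ΔJ = +0 — ok.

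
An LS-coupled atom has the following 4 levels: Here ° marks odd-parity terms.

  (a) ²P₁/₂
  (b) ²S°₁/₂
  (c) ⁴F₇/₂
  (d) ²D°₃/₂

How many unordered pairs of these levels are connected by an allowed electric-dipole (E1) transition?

(a)–(b): allowed.
(a)–(c): forbidden (parity, ΔS, ΔL, ΔJ).
(a)–(d): allowed.
(b)–(c): forbidden (ΔS, ΔL, ΔJ).
(b)–(d): forbidden (parity, ΔL).
(c)–(d): forbidden (ΔS, ΔJ).
Allowed pairs: 2 of 6.

2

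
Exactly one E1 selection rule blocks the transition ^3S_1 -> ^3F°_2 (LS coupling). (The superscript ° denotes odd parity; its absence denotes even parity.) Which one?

Reading off the term symbols: S 1→1, L 0→3, J 1→2, parity even→odd.
ΔL = 0, ±1 (not L=0↔0): L: 0 → 3, ΔL = +3 — fails.
ΔS = 0: S: 1 → 1 — passes.
Parity must change: even → odd — passes.
ΔJ = 0, ±1 (not J=0↔0): J: 1 → 2, ΔJ = +1 — passes.

the ΔL = 0, ±1 rule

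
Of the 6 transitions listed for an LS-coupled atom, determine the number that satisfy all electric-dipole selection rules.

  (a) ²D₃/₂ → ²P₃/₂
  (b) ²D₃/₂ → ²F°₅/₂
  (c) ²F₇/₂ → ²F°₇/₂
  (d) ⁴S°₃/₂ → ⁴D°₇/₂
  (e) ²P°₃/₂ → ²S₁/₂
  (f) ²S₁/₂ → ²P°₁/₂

4

(a) forbidden (parity fails)
(b) allowed
(c) allowed
(d) forbidden (parity, ΔL, ΔJ fail)
(e) allowed
(f) allowed
Total allowed: 4 of 6.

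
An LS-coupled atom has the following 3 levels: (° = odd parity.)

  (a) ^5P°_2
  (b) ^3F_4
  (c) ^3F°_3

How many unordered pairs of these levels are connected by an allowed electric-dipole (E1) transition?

(a)–(b): forbidden (ΔS, ΔL, ΔJ).
(a)–(c): forbidden (parity, ΔS, ΔL).
(b)–(c): allowed.
Allowed pairs: 1 of 3.

1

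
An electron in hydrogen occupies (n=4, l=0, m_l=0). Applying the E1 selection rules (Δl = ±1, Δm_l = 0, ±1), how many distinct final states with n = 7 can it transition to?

3

E1 requires Δl = ±1, so l_f ∈ {-1, 1}; with 0 ≤ l_f ≤ n_f−1 = 6, the allowed l_f values are {1}.
For l_f = 1: m_f ∈ {m_i−1, m_i, m_i+1} ∩ [−1, 1] = {-1, 0, 1} → 3 states.
Total: 3.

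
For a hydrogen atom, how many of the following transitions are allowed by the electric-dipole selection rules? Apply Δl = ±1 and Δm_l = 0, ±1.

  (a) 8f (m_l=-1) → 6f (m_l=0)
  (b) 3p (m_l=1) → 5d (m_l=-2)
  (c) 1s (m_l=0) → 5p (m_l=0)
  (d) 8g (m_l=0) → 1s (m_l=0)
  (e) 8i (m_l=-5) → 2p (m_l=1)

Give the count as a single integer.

1

(a) forbidden — Δl = +0 (E1 requires Δl = ±1)
(b) forbidden — Δm_l = -3 (E1 requires Δm_l = 0, ±1)
(c) allowed
(d) forbidden — Δl = -4 (E1 requires Δl = ±1)
(e) forbidden — Δl = -5 (E1 requires Δl = ±1); Δm_l = +6 (E1 requires Δm_l = 0, ±1)
Total allowed: 1 of 5.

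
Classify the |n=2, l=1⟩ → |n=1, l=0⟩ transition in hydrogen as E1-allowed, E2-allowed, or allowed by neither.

E1

Δl = 0 − 1 = -1; l_i + l_f = 1.
E1 (Δl = ±1): satisfied.
E2 (Δl = 0,±2, l_i+l_f ≥ 2): not satisfied.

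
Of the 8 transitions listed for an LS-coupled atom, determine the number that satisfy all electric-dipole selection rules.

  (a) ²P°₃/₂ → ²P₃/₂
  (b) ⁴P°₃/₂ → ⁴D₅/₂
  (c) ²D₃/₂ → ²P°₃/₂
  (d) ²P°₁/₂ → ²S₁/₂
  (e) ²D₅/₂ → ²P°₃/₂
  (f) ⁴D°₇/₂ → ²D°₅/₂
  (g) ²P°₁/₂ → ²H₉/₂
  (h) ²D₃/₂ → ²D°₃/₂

6

(a) allowed
(b) allowed
(c) allowed
(d) allowed
(e) allowed
(f) forbidden (parity, ΔS fail)
(g) forbidden (ΔL, ΔJ fail)
(h) allowed
Total allowed: 6 of 8.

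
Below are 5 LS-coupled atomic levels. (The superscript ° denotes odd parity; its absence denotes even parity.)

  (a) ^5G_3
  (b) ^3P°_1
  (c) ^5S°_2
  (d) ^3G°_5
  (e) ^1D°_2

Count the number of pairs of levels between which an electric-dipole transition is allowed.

(a)–(b): forbidden (ΔS, ΔL, ΔJ).
(a)–(c): forbidden (ΔL).
(a)–(d): forbidden (ΔS, ΔJ).
(a)–(e): forbidden (ΔS, ΔL).
(b)–(c): forbidden (parity, ΔS).
(b)–(d): forbidden (parity, ΔL, ΔJ).
(b)–(e): forbidden (parity, ΔS).
(c)–(d): forbidden (parity, ΔS, ΔL, ΔJ).
(c)–(e): forbidden (parity, ΔS, ΔL).
(d)–(e): forbidden (parity, ΔS, ΔL, ΔJ).
Allowed pairs: 0 of 10.

0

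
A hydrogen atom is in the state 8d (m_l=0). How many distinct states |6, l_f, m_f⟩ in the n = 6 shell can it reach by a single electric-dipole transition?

6

E1 requires Δl = ±1, so l_f ∈ {1, 3}; with 0 ≤ l_f ≤ n_f−1 = 5, the allowed l_f values are {1, 3}.
For l_f = 1: m_f ∈ {m_i−1, m_i, m_i+1} ∩ [−1, 1] = {-1, 0, 1} → 3 states.
For l_f = 3: m_f ∈ {m_i−1, m_i, m_i+1} ∩ [−3, 3] = {-1, 0, 1} → 3 states.
Total: 6.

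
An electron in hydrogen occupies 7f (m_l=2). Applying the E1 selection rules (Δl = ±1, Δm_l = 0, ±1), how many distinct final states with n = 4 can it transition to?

E1 requires Δl = ±1, so l_f ∈ {2, 4}; with 0 ≤ l_f ≤ n_f−1 = 3, the allowed l_f values are {2}.
For l_f = 2: m_f ∈ {m_i−1, m_i, m_i+1} ∩ [−2, 2] = {1, 2} → 2 states.
Total: 2.

2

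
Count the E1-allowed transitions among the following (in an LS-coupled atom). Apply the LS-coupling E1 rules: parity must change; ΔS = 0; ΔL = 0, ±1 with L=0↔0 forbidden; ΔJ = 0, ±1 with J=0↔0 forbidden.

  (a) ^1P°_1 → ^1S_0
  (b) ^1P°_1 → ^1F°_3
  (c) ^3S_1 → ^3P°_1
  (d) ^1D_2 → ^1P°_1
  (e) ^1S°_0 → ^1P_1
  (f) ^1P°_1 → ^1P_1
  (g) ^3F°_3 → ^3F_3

(a) allowed
(b) forbidden (parity, ΔL, ΔJ fail)
(c) allowed
(d) allowed
(e) allowed
(f) allowed
(g) allowed
Total allowed: 6 of 7.

6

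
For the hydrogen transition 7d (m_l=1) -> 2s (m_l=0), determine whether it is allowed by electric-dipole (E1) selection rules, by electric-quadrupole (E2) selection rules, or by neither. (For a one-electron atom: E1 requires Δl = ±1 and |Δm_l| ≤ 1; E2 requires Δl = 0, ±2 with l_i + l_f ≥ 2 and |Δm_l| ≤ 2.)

E2

Δl = 0 − 2 = -2; l_i + l_f = 2.
Δm_l = -1.
E1 (Δl = ±1, |Δm_l| ≤ 1): not satisfied.
E2 (Δl = 0,±2, l_i+l_f ≥ 2, |Δm_l| ≤ 2): satisfied.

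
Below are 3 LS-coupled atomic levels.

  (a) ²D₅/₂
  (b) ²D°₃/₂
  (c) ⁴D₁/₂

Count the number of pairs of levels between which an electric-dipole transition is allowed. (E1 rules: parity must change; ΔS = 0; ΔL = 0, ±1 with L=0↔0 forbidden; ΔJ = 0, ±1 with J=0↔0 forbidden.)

(a)–(b): allowed.
(a)–(c): forbidden (parity, ΔS, ΔJ).
(b)–(c): forbidden (ΔS).
Allowed pairs: 1 of 3.

1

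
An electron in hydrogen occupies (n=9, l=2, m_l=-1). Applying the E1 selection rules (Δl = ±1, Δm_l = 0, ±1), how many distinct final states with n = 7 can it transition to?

5

E1 requires Δl = ±1, so l_f ∈ {1, 3}; with 0 ≤ l_f ≤ n_f−1 = 6, the allowed l_f values are {1, 3}.
For l_f = 1: m_f ∈ {m_i−1, m_i, m_i+1} ∩ [−1, 1] = {-1, 0} → 2 states.
For l_f = 3: m_f ∈ {m_i−1, m_i, m_i+1} ∩ [−3, 3] = {-2, -1, 0} → 3 states.
Total: 5.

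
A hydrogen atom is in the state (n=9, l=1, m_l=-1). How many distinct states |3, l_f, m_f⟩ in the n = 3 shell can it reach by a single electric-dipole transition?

4

E1 requires Δl = ±1, so l_f ∈ {0, 2}; with 0 ≤ l_f ≤ n_f−1 = 2, the allowed l_f values are {0, 2}.
For l_f = 0: m_f ∈ {m_i−1, m_i, m_i+1} ∩ [−0, 0] = {0} → 1 state.
For l_f = 2: m_f ∈ {m_i−1, m_i, m_i+1} ∩ [−2, 2] = {-2, -1, 0} → 3 states.
Total: 4.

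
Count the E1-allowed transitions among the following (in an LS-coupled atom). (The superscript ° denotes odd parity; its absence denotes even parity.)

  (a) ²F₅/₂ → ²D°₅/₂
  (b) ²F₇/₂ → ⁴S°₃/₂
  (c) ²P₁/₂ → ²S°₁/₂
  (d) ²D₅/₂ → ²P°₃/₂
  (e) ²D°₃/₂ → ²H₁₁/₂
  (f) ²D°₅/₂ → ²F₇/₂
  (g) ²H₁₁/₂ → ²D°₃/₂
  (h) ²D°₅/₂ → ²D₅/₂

(a) allowed
(b) forbidden (ΔS, ΔL, ΔJ fail)
(c) allowed
(d) allowed
(e) forbidden (ΔL, ΔJ fail)
(f) allowed
(g) forbidden (ΔL, ΔJ fail)
(h) allowed
Total allowed: 5 of 8.

5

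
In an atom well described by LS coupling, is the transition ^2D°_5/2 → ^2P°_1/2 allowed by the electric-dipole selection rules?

forbidden

Initial level: S=1/2, L=2, J=5/2, parity odd. Final level: S=1/2, L=1, J=1/2, parity odd.
Parity must change: odd → odd — fails.
ΔS = 0: S: 1/2 → 1/2 — ok.
ΔL = 0, ±1 (not L=0↔0): L: 2 → 1, ΔL = -1 — ok.
ΔJ = 0, ±1 (not J=0↔0): J: 5/2 → 1/2, ΔJ = -2 — fails.
Rule(s) violated: parity, ΔJ.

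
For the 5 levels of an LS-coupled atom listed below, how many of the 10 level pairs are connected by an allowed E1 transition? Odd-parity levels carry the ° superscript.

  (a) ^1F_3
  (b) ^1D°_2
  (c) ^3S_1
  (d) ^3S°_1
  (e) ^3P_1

2

(a)–(b): allowed.
(a)–(c): forbidden (parity, ΔS, ΔL, ΔJ).
(a)–(d): forbidden (ΔS, ΔL, ΔJ).
(a)–(e): forbidden (parity, ΔS, ΔL, ΔJ).
(b)–(c): forbidden (ΔS, ΔL).
(b)–(d): forbidden (parity, ΔS, ΔL).
(b)–(e): forbidden (ΔS).
(c)–(d): forbidden (ΔL).
(c)–(e): forbidden (parity).
(d)–(e): allowed.
Allowed pairs: 2 of 10.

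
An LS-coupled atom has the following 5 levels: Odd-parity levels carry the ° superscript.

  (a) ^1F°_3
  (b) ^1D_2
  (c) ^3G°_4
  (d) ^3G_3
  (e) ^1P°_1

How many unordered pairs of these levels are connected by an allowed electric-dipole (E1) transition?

(a)–(b): allowed.
(a)–(c): forbidden (parity, ΔS).
(a)–(d): forbidden (ΔS).
(a)–(e): forbidden (parity, ΔL, ΔJ).
(b)–(c): forbidden (ΔS, ΔL, ΔJ).
(b)–(d): forbidden (parity, ΔS, ΔL).
(b)–(e): allowed.
(c)–(d): allowed.
(c)–(e): forbidden (parity, ΔS, ΔL, ΔJ).
(d)–(e): forbidden (ΔS, ΔL, ΔJ).
Allowed pairs: 3 of 10.

3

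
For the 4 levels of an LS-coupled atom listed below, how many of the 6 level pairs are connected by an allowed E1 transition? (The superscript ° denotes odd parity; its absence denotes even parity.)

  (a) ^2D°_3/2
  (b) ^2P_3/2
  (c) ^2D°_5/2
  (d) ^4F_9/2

2

(a)–(b): allowed.
(a)–(c): forbidden (parity).
(a)–(d): forbidden (ΔS, ΔJ).
(b)–(c): allowed.
(b)–(d): forbidden (parity, ΔS, ΔL, ΔJ).
(c)–(d): forbidden (ΔS, ΔJ).
Allowed pairs: 2 of 6.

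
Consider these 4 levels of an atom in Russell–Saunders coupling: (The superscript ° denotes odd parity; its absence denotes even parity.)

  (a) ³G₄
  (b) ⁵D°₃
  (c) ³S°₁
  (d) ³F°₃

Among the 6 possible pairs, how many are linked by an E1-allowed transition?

(a)–(b): forbidden (ΔS, ΔL).
(a)–(c): forbidden (ΔL, ΔJ).
(a)–(d): allowed.
(b)–(c): forbidden (parity, ΔS, ΔL, ΔJ).
(b)–(d): forbidden (parity, ΔS).
(c)–(d): forbidden (parity, ΔL, ΔJ).
Allowed pairs: 1 of 6.

1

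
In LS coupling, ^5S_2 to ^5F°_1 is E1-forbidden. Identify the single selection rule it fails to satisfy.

Initial level: S=2, L=0, J=2, parity even. Final level: S=2, L=3, J=1, parity odd.
Parity must change: even → odd — passes.
ΔS = 0: S: 2 → 2 — passes.
ΔL = 0, ±1 (not L=0↔0): L: 0 → 3, ΔL = +3 — fails.
ΔJ = 0, ±1 (not J=0↔0): J: 2 → 1, ΔJ = -1 — passes.

the ΔL = 0, ±1 rule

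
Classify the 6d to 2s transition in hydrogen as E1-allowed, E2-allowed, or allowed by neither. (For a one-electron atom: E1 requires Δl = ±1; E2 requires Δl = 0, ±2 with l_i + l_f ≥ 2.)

Δl = 0 − 2 = -2; l_i + l_f = 2.
E1 (Δl = ±1): not satisfied.
E2 (Δl = 0,±2, l_i+l_f ≥ 2): satisfied.

E2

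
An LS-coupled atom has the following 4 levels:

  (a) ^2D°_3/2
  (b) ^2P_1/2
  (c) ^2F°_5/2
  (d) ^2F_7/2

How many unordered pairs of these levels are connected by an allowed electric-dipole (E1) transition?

2

(a)–(b): allowed.
(a)–(c): forbidden (parity).
(a)–(d): forbidden (ΔJ).
(b)–(c): forbidden (ΔL, ΔJ).
(b)–(d): forbidden (parity, ΔL, ΔJ).
(c)–(d): allowed.
Allowed pairs: 2 of 6.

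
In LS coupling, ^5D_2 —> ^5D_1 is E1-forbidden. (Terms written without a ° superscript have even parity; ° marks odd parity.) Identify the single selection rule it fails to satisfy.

ΔS = 0: S: 2 → 2 — ok.
ΔJ = 0, ±1 (not J=0↔0): J: 2 → 1, ΔJ = -1 — ok.
Parity must change: even → even — fails.
ΔL = 0, ±1 (not L=0↔0): L: 2 → 2, ΔL = +0 — ok.

parity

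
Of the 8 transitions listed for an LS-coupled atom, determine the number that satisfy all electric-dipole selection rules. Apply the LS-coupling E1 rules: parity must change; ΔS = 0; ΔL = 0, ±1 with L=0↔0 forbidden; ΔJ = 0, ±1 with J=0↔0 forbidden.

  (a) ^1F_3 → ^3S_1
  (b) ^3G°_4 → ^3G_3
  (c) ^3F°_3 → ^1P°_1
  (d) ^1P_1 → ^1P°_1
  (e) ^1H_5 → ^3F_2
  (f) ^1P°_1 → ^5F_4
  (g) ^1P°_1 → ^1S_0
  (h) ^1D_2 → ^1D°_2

(a) forbidden (parity, ΔS, ΔL, ΔJ fail)
(b) allowed
(c) forbidden (parity, ΔS, ΔL, ΔJ fail)
(d) allowed
(e) forbidden (parity, ΔS, ΔL, ΔJ fail)
(f) forbidden (ΔS, ΔL, ΔJ fail)
(g) allowed
(h) allowed
Total allowed: 4 of 8.

4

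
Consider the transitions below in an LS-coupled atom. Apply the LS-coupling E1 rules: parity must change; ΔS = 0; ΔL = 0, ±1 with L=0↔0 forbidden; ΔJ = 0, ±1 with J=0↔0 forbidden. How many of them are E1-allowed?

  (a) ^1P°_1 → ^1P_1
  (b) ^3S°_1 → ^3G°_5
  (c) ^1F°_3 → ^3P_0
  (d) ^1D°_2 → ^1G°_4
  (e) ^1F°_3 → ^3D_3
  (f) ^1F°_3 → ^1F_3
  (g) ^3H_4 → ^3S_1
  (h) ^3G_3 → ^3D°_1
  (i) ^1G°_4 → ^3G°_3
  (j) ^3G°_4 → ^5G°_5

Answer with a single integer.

2

(a) allowed
(b) forbidden (parity, ΔL, ΔJ fail)
(c) forbidden (ΔS, ΔL, ΔJ fail)
(d) forbidden (parity, ΔL, ΔJ fail)
(e) forbidden (ΔS fails)
(f) allowed
(g) forbidden (parity, ΔL, ΔJ fail)
(h) forbidden (ΔL, ΔJ fail)
(i) forbidden (parity, ΔS fail)
(j) forbidden (parity, ΔS fail)
Total allowed: 2 of 10.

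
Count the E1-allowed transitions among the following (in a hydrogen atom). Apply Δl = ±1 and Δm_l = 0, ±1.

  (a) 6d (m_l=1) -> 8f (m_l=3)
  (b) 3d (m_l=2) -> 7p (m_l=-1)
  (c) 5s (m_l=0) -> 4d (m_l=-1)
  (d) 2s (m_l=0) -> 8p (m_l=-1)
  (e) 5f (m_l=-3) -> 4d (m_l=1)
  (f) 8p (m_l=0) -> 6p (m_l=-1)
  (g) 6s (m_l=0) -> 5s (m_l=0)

1

(a) forbidden — Δm_l = +2 (E1 requires Δm_l = 0, ±1)
(b) forbidden — Δm_l = -3 (E1 requires Δm_l = 0, ±1)
(c) forbidden — Δl = +2 (E1 requires Δl = ±1)
(d) allowed
(e) forbidden — Δm_l = +4 (E1 requires Δm_l = 0, ±1)
(f) forbidden — Δl = +0 (E1 requires Δl = ±1)
(g) forbidden — Δl = +0 (E1 requires Δl = ±1)
Total allowed: 1 of 7.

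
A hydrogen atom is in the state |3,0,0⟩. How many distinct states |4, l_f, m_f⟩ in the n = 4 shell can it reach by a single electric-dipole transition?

E1 requires Δl = ±1, so l_f ∈ {-1, 1}; with 0 ≤ l_f ≤ n_f−1 = 3, the allowed l_f values are {1}.
For l_f = 1: m_f ∈ {m_i−1, m_i, m_i+1} ∩ [−1, 1] = {-1, 0, 1} → 3 states.
Total: 3.

3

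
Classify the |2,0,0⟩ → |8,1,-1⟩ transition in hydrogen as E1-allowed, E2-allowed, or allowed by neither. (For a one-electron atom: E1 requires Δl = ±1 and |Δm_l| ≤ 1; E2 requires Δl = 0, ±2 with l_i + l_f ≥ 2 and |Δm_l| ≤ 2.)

E1

Δl = 1 − 0 = +1; l_i + l_f = 1.
Δm_l = -1.
E1 (Δl = ±1, |Δm_l| ≤ 1): satisfied.
E2 (Δl = 0,±2, l_i+l_f ≥ 2, |Δm_l| ≤ 2): not satisfied.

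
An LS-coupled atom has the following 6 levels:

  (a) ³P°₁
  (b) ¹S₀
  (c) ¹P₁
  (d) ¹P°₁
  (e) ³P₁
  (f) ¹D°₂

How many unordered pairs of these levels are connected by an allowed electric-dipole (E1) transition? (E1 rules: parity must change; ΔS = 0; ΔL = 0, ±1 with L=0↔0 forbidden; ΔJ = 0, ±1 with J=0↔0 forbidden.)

4

(a)–(b): forbidden (ΔS).
(a)–(c): forbidden (ΔS).
(a)–(d): forbidden (parity, ΔS).
(a)–(e): allowed.
(a)–(f): forbidden (parity, ΔS).
(b)–(c): forbidden (parity).
(b)–(d): allowed.
(b)–(e): forbidden (parity, ΔS).
(b)–(f): forbidden (ΔL, ΔJ).
(c)–(d): allowed.
(c)–(e): forbidden (parity, ΔS).
(c)–(f): allowed.
(d)–(e): forbidden (ΔS).
(d)–(f): forbidden (parity).
(e)–(f): forbidden (ΔS).
Allowed pairs: 4 of 15.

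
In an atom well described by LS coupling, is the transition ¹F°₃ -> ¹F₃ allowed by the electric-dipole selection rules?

allowed

Initial level: S=0, L=3, J=3, parity odd. Final level: S=0, L=3, J=3, parity even.
Parity must change: odd → even — ok.
ΔS = 0: S: 0 → 0 — ok.
ΔL = 0, ±1 (not L=0↔0): L: 3 → 3, ΔL = +0 — ok.
ΔJ = 0, ±1 (not J=0↔0): J: 3 → 3, ΔJ = +0 — ok.
All four E1 rules are satisfied.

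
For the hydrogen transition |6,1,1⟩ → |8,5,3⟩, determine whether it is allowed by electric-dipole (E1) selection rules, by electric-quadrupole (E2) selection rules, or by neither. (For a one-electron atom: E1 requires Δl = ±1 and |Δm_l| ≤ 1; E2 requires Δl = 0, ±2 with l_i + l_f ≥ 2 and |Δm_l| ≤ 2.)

neither

Δl = 5 − 1 = +4; l_i + l_f = 6.
Δm_l = +2.
E1 (Δl = ±1, |Δm_l| ≤ 1): not satisfied.
E2 (Δl = 0,±2, l_i+l_f ≥ 2, |Δm_l| ≤ 2): not satisfied.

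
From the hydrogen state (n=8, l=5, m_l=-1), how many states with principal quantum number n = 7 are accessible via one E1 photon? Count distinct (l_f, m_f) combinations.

E1 requires Δl = ±1, so l_f ∈ {4, 6}; with 0 ≤ l_f ≤ n_f−1 = 6, the allowed l_f values are {4, 6}.
For l_f = 4: m_f ∈ {m_i−1, m_i, m_i+1} ∩ [−4, 4] = {-2, -1, 0} → 3 states.
For l_f = 6: m_f ∈ {m_i−1, m_i, m_i+1} ∩ [−6, 6] = {-2, -1, 0} → 3 states.
Total: 6.

6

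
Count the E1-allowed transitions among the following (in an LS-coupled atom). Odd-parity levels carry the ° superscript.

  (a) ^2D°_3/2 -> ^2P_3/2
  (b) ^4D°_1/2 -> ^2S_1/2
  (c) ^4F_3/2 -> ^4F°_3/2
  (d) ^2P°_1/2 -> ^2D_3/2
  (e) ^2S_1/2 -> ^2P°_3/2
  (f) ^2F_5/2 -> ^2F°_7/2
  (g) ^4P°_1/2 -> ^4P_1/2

(a) allowed
(b) forbidden (ΔS, ΔL fail)
(c) allowed
(d) allowed
(e) allowed
(f) allowed
(g) allowed
Total allowed: 6 of 7.

6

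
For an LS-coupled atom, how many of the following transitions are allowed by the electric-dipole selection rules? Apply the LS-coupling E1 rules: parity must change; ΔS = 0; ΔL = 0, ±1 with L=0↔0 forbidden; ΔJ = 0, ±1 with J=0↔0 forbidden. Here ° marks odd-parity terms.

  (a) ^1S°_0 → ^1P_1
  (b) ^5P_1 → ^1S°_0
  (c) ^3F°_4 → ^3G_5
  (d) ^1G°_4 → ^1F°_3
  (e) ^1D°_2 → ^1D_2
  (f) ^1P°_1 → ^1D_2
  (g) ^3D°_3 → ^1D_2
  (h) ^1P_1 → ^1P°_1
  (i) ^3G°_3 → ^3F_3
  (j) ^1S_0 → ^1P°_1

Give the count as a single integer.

7

(a) allowed
(b) forbidden (ΔS fails)
(c) allowed
(d) forbidden (parity fails)
(e) allowed
(f) allowed
(g) forbidden (ΔS fails)
(h) allowed
(i) allowed
(j) allowed
Total allowed: 7 of 10.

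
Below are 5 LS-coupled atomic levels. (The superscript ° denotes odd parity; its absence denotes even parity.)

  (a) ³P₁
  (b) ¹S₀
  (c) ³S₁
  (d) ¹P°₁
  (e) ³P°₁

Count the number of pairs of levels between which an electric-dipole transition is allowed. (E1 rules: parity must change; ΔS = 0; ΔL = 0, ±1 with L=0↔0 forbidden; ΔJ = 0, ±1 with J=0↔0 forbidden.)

3

(a)–(b): forbidden (parity, ΔS).
(a)–(c): forbidden (parity).
(a)–(d): forbidden (ΔS).
(a)–(e): allowed.
(b)–(c): forbidden (parity, ΔS, ΔL).
(b)–(d): allowed.
(b)–(e): forbidden (ΔS).
(c)–(d): forbidden (ΔS).
(c)–(e): allowed.
(d)–(e): forbidden (parity, ΔS).
Allowed pairs: 3 of 10.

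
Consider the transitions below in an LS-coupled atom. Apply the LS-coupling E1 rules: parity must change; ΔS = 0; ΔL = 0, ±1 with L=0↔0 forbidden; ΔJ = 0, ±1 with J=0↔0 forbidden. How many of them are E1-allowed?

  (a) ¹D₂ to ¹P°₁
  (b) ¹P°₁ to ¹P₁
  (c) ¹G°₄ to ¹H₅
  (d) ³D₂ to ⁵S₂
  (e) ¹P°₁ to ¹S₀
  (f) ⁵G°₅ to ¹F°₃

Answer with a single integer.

4

(a) allowed
(b) allowed
(c) allowed
(d) forbidden (parity, ΔS, ΔL fail)
(e) allowed
(f) forbidden (parity, ΔS, ΔJ fail)
Total allowed: 4 of 6.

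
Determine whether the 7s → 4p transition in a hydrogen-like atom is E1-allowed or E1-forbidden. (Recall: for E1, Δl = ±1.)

allowed

Initial l = 0, final l = 1, so Δl = +1. E1 requires Δl = ±1: ✓.
All E1 selection rules are satisfied.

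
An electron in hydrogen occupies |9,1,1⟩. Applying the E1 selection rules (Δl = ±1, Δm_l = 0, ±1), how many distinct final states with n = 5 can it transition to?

4

E1 requires Δl = ±1, so l_f ∈ {0, 2}; with 0 ≤ l_f ≤ n_f−1 = 4, the allowed l_f values are {0, 2}.
For l_f = 0: m_f ∈ {m_i−1, m_i, m_i+1} ∩ [−0, 0] = {0} → 1 state.
For l_f = 2: m_f ∈ {m_i−1, m_i, m_i+1} ∩ [−2, 2] = {0, 1, 2} → 3 states.
Total: 4.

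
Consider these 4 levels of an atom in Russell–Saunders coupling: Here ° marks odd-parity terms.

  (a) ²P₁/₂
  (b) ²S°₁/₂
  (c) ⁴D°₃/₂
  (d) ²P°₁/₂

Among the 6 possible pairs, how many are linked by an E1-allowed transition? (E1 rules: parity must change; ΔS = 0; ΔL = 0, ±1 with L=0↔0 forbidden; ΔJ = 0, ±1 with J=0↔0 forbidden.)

(a)–(b): allowed.
(a)–(c): forbidden (ΔS).
(a)–(d): allowed.
(b)–(c): forbidden (parity, ΔS, ΔL).
(b)–(d): forbidden (parity).
(c)–(d): forbidden (parity, ΔS).
Allowed pairs: 2 of 6.

2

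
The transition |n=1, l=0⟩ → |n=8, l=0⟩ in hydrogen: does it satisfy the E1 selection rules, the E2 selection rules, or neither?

neither

Δl = 0 − 0 = +0; l_i + l_f = 0.
E1 (Δl = ±1): not satisfied.
E2 (Δl = 0,±2, l_i+l_f ≥ 2): not satisfied.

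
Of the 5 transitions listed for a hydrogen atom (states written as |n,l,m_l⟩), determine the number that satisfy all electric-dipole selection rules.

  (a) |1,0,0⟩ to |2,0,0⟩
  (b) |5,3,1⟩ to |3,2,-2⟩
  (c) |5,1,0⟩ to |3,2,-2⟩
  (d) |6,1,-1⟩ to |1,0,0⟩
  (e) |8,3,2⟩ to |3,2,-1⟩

(a) forbidden — Δl = +0 (E1 requires Δl = ±1)
(b) forbidden — Δm_l = -3 (E1 requires Δm_l = 0, ±1)
(c) forbidden — Δm_l = -2 (E1 requires Δm_l = 0, ±1)
(d) allowed
(e) forbidden — Δm_l = -3 (E1 requires Δm_l = 0, ±1)
Total allowed: 1 of 5.

1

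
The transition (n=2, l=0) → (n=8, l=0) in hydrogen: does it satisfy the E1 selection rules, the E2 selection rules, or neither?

Δl = 0 − 0 = +0; l_i + l_f = 0.
E1 (Δl = ±1): not satisfied.
E2 (Δl = 0,±2, l_i+l_f ≥ 2): not satisfied.

neither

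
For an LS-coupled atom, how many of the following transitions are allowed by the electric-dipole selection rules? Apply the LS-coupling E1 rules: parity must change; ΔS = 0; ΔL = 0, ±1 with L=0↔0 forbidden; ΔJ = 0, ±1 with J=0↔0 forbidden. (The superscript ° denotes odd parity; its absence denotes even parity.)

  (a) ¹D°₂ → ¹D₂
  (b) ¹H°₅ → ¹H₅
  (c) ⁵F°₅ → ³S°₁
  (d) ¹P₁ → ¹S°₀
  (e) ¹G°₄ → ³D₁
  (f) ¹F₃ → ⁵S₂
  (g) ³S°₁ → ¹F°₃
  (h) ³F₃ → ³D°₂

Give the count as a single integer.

(a) allowed
(b) allowed
(c) forbidden (parity, ΔS, ΔL, ΔJ fail)
(d) allowed
(e) forbidden (ΔS, ΔL, ΔJ fail)
(f) forbidden (parity, ΔS, ΔL fail)
(g) forbidden (parity, ΔS, ΔL, ΔJ fail)
(h) allowed
Total allowed: 4 of 8.

4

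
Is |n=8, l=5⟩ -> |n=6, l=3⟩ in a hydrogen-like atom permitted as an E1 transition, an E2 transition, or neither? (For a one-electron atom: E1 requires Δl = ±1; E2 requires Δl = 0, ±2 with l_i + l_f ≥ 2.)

Δl = 3 − 5 = -2; l_i + l_f = 8.
E1 (Δl = ±1): not satisfied.
E2 (Δl = 0,±2, l_i+l_f ≥ 2): satisfied.

E2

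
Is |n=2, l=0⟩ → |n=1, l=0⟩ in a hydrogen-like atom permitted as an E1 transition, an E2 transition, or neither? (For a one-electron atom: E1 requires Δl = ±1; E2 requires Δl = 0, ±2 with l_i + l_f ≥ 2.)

Δl = 0 − 0 = +0; l_i + l_f = 0.
E1 (Δl = ±1): not satisfied.
E2 (Δl = 0,±2, l_i+l_f ≥ 2): not satisfied.

neither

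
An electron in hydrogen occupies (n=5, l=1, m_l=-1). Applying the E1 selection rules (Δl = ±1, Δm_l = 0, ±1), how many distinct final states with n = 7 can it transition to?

4

E1 requires Δl = ±1, so l_f ∈ {0, 2}; with 0 ≤ l_f ≤ n_f−1 = 6, the allowed l_f values are {0, 2}.
For l_f = 0: m_f ∈ {m_i−1, m_i, m_i+1} ∩ [−0, 0] = {0} → 1 state.
For l_f = 2: m_f ∈ {m_i−1, m_i, m_i+1} ∩ [−2, 2] = {-2, -1, 0} → 3 states.
Total: 4.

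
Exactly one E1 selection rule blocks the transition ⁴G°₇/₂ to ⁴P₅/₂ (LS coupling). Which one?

ΔL = 0, ±1 (not L=0↔0): L: 4 → 1, ΔL = -3 — fails.
ΔJ = 0, ±1 (not J=0↔0): J: 7/2 → 5/2, ΔJ = -1 — ok.
Parity must change: odd → even — ok.
ΔS = 0: S: 3/2 → 3/2 — ok.

the ΔL = 0, ±1 rule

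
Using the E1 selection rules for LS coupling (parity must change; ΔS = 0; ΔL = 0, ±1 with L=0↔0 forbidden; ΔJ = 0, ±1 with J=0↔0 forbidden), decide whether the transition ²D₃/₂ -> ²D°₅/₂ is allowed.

allowed

ΔL = 0, ±1 (not L=0↔0): L: 2 → 2, ΔL = +0 — satisfied.
ΔS = 0: S: 1/2 → 1/2 — satisfied.
Parity must change: even → odd — satisfied.
ΔJ = 0, ±1 (not J=0↔0): J: 3/2 → 5/2, ΔJ = +1 — satisfied.
All four E1 rules are satisfied.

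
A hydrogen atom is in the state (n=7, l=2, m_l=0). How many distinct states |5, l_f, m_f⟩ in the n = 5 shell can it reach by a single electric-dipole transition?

6

E1 requires Δl = ±1, so l_f ∈ {1, 3}; with 0 ≤ l_f ≤ n_f−1 = 4, the allowed l_f values are {1, 3}.
For l_f = 1: m_f ∈ {m_i−1, m_i, m_i+1} ∩ [−1, 1] = {-1, 0, 1} → 3 states.
For l_f = 3: m_f ∈ {m_i−1, m_i, m_i+1} ∩ [−3, 3] = {-1, 0, 1} → 3 states.
Total: 6.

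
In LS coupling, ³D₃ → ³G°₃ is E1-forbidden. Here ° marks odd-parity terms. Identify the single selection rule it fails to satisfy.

Reading off the term symbols: S 1→1, L 2→4, J 3→3, parity even→odd.
ΔS = 0: S: 1 → 1 — passes.
ΔJ = 0, ±1 (not J=0↔0): J: 3 → 3, ΔJ = +0 — passes.
Parity must change: even → odd — passes.
ΔL = 0, ±1 (not L=0↔0): L: 2 → 4, ΔL = +2 — fails.

the ΔL = 0, ±1 rule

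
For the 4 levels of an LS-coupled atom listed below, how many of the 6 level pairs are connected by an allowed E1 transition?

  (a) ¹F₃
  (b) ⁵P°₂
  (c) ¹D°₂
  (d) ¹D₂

2

(a)–(b): forbidden (ΔS, ΔL).
(a)–(c): allowed.
(a)–(d): forbidden (parity).
(b)–(c): forbidden (parity, ΔS).
(b)–(d): forbidden (ΔS).
(c)–(d): allowed.
Allowed pairs: 2 of 6.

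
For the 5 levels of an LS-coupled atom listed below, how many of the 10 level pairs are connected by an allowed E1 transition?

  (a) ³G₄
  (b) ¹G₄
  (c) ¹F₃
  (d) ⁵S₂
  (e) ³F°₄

1

(a)–(b): forbidden (parity, ΔS).
(a)–(c): forbidden (parity, ΔS).
(a)–(d): forbidden (parity, ΔS, ΔL, ΔJ).
(a)–(e): allowed.
(b)–(c): forbidden (parity).
(b)–(d): forbidden (parity, ΔS, ΔL, ΔJ).
(b)–(e): forbidden (ΔS).
(c)–(d): forbidden (parity, ΔS, ΔL).
(c)–(e): forbidden (ΔS).
(d)–(e): forbidden (ΔS, ΔL, ΔJ).
Allowed pairs: 1 of 10.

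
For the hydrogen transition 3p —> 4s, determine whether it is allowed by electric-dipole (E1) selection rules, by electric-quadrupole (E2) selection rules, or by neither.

E1

Δl = 0 − 1 = -1; l_i + l_f = 1.
E1 (Δl = ±1): satisfied.
E2 (Δl = 0,±2, l_i+l_f ≥ 2): not satisfied.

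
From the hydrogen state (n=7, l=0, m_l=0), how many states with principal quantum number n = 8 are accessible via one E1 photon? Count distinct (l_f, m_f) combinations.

3

E1 requires Δl = ±1, so l_f ∈ {-1, 1}; with 0 ≤ l_f ≤ n_f−1 = 7, the allowed l_f values are {1}.
For l_f = 1: m_f ∈ {m_i−1, m_i, m_i+1} ∩ [−1, 1] = {-1, 0, 1} → 3 states.
Total: 3.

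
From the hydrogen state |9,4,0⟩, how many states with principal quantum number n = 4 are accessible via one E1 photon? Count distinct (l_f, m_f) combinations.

3

E1 requires Δl = ±1, so l_f ∈ {3, 5}; with 0 ≤ l_f ≤ n_f−1 = 3, the allowed l_f values are {3}.
For l_f = 3: m_f ∈ {m_i−1, m_i, m_i+1} ∩ [−3, 3] = {-1, 0, 1} → 3 states.
Total: 3.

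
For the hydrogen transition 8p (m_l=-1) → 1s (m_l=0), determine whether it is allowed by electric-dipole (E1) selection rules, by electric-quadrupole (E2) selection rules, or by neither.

Δl = 0 − 1 = -1; l_i + l_f = 1.
Δm_l = +1.
E1 (Δl = ±1, |Δm_l| ≤ 1): satisfied.
E2 (Δl = 0,±2, l_i+l_f ≥ 2, |Δm_l| ≤ 2): not satisfied.

E1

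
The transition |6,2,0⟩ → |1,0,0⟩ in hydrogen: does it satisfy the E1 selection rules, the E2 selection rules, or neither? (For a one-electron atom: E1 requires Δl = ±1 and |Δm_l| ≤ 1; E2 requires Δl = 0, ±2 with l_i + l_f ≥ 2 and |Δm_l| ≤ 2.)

Δl = 0 − 2 = -2; l_i + l_f = 2.
Δm_l = +0.
E1 (Δl = ±1, |Δm_l| ≤ 1): not satisfied.
E2 (Δl = 0,±2, l_i+l_f ≥ 2, |Δm_l| ≤ 2): satisfied.

E2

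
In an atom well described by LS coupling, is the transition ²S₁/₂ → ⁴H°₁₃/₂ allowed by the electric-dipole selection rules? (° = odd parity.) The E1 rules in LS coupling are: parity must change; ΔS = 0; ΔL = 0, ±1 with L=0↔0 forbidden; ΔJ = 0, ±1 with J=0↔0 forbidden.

Reading off the term symbols: S 1/2→3/2, L 0→5, J 1/2→13/2, parity even→odd.
Parity must change: even → odd — ok.
ΔS = 0: S: 1/2 → 3/2 — fails.
ΔL = 0, ±1 (not L=0↔0): L: 0 → 5, ΔL = +5 — fails.
ΔJ = 0, ±1 (not J=0↔0): J: 1/2 → 13/2, ΔJ = +6 — fails.
Rule(s) violated: ΔS, ΔL, ΔJ.

forbidden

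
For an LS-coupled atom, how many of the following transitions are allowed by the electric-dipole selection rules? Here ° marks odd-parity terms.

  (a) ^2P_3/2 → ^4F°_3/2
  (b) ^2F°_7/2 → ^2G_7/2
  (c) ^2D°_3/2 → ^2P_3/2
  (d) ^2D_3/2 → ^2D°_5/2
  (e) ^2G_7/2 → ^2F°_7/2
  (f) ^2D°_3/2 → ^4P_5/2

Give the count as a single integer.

(a) forbidden (ΔS, ΔL fail)
(b) allowed
(c) allowed
(d) allowed
(e) allowed
(f) forbidden (ΔS fails)
Total allowed: 4 of 6.

4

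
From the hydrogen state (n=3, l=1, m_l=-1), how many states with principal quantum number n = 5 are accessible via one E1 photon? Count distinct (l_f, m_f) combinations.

E1 requires Δl = ±1, so l_f ∈ {0, 2}; with 0 ≤ l_f ≤ n_f−1 = 4, the allowed l_f values are {0, 2}.
For l_f = 0: m_f ∈ {m_i−1, m_i, m_i+1} ∩ [−0, 0] = {0} → 1 state.
For l_f = 2: m_f ∈ {m_i−1, m_i, m_i+1} ∩ [−2, 2] = {-2, -1, 0} → 3 states.
Total: 4.

4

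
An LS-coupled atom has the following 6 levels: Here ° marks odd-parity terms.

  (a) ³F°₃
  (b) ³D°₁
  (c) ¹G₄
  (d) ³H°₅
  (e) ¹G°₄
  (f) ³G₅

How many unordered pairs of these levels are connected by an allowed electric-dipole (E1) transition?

2

(a)–(b): forbidden (parity, ΔJ).
(a)–(c): forbidden (ΔS).
(a)–(d): forbidden (parity, ΔL, ΔJ).
(a)–(e): forbidden (parity, ΔS).
(a)–(f): forbidden (ΔJ).
(b)–(c): forbidden (ΔS, ΔL, ΔJ).
(b)–(d): forbidden (parity, ΔL, ΔJ).
(b)–(e): forbidden (parity, ΔS, ΔL, ΔJ).
(b)–(f): forbidden (ΔL, ΔJ).
(c)–(d): forbidden (ΔS).
(c)–(e): allowed.
(c)–(f): forbidden (parity, ΔS).
(d)–(e): forbidden (parity, ΔS).
(d)–(f): allowed.
(e)–(f): forbidden (ΔS).
Allowed pairs: 2 of 15.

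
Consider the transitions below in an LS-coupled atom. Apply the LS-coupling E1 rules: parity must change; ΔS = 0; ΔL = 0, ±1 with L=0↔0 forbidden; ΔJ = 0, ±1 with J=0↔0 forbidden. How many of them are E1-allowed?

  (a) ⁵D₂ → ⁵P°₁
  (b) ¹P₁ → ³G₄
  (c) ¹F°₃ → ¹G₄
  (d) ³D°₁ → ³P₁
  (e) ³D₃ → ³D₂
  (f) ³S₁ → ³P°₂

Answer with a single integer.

(a) allowed
(b) forbidden (parity, ΔS, ΔL, ΔJ fail)
(c) allowed
(d) allowed
(e) forbidden (parity fails)
(f) allowed
Total allowed: 4 of 6.

4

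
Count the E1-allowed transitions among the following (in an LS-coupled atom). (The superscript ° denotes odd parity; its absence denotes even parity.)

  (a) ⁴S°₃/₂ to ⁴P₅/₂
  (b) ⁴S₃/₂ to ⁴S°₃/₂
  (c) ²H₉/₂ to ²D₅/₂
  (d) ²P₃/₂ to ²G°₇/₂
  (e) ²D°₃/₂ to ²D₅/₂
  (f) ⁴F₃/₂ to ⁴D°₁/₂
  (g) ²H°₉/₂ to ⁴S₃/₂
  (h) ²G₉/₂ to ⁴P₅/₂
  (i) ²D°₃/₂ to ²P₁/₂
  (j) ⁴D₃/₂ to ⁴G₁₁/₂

4

(a) allowed
(b) forbidden (ΔL fails)
(c) forbidden (parity, ΔL, ΔJ fail)
(d) forbidden (ΔL, ΔJ fail)
(e) allowed
(f) allowed
(g) forbidden (ΔS, ΔL, ΔJ fail)
(h) forbidden (parity, ΔS, ΔL, ΔJ fail)
(i) allowed
(j) forbidden (parity, ΔL, ΔJ fail)
Total allowed: 4 of 10.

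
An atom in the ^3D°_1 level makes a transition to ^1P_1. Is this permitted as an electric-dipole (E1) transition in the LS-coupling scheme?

Initial level: S=1, L=2, J=1, parity odd. Final level: S=0, L=1, J=1, parity even.
Parity must change: odd → even — ✓.
ΔS = 0: S: 1 → 0 — ✗.
ΔL = 0, ±1 (not L=0↔0): L: 2 → 1, ΔL = -1 — ✓.
ΔJ = 0, ±1 (not J=0↔0): J: 1 → 1, ΔJ = +0 — ✓.
Rule(s) violated: ΔS.

forbidden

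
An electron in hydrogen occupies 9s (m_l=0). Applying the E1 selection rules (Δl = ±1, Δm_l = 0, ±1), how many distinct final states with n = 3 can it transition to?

3

E1 requires Δl = ±1, so l_f ∈ {-1, 1}; with 0 ≤ l_f ≤ n_f−1 = 2, the allowed l_f values are {1}.
For l_f = 1: m_f ∈ {m_i−1, m_i, m_i+1} ∩ [−1, 1] = {-1, 0, 1} → 3 states.
Total: 3.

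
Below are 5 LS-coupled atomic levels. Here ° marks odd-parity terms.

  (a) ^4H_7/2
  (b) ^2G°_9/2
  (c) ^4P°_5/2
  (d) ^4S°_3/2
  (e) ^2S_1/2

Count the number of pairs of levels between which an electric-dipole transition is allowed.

(a)–(b): forbidden (ΔS).
(a)–(c): forbidden (ΔL).
(a)–(d): forbidden (ΔL, ΔJ).
(a)–(e): forbidden (parity, ΔS, ΔL, ΔJ).
(b)–(c): forbidden (parity, ΔS, ΔL, ΔJ).
(b)–(d): forbidden (parity, ΔS, ΔL, ΔJ).
(b)–(e): forbidden (ΔL, ΔJ).
(c)–(d): forbidden (parity).
(c)–(e): forbidden (ΔS, ΔJ).
(d)–(e): forbidden (ΔS, ΔL).
Allowed pairs: 0 of 10.

0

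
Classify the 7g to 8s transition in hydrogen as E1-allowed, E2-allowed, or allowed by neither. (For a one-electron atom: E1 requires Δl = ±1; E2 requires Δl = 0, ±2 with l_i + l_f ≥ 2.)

neither

Δl = 0 − 4 = -4; l_i + l_f = 4.
E1 (Δl = ±1): not satisfied.
E2 (Δl = 0,±2, l_i+l_f ≥ 2): not satisfied.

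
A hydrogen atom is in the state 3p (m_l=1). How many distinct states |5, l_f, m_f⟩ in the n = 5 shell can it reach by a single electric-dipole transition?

E1 requires Δl = ±1, so l_f ∈ {0, 2}; with 0 ≤ l_f ≤ n_f−1 = 4, the allowed l_f values are {0, 2}.
For l_f = 0: m_f ∈ {m_i−1, m_i, m_i+1} ∩ [−0, 0] = {0} → 1 state.
For l_f = 2: m_f ∈ {m_i−1, m_i, m_i+1} ∩ [−2, 2] = {0, 1, 2} → 3 states.
Total: 4.

4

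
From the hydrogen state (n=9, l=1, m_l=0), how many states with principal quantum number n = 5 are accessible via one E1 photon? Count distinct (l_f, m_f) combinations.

4

E1 requires Δl = ±1, so l_f ∈ {0, 2}; with 0 ≤ l_f ≤ n_f−1 = 4, the allowed l_f values are {0, 2}.
For l_f = 0: m_f ∈ {m_i−1, m_i, m_i+1} ∩ [−0, 0] = {0} → 1 state.
For l_f = 2: m_f ∈ {m_i−1, m_i, m_i+1} ∩ [−2, 2] = {-1, 0, 1} → 3 states.
Total: 4.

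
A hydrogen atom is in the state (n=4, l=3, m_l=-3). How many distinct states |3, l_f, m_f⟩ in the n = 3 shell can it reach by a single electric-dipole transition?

1

E1 requires Δl = ±1, so l_f ∈ {2, 4}; with 0 ≤ l_f ≤ n_f−1 = 2, the allowed l_f values are {2}.
For l_f = 2: m_f ∈ {m_i−1, m_i, m_i+1} ∩ [−2, 2] = {-2} → 1 state.
Total: 1.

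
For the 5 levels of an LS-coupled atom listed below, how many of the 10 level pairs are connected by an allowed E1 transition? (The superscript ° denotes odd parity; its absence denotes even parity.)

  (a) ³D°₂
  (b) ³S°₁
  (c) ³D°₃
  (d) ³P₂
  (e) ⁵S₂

3

(a)–(b): forbidden (parity, ΔL).
(a)–(c): forbidden (parity).
(a)–(d): allowed.
(a)–(e): forbidden (ΔS, ΔL).
(b)–(c): forbidden (parity, ΔL, ΔJ).
(b)–(d): allowed.
(b)–(e): forbidden (ΔS, ΔL).
(c)–(d): allowed.
(c)–(e): forbidden (ΔS, ΔL).
(d)–(e): forbidden (parity, ΔS).
Allowed pairs: 3 of 10.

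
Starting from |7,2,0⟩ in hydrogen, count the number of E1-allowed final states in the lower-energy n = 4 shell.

6

E1 requires Δl = ±1, so l_f ∈ {1, 3}; with 0 ≤ l_f ≤ n_f−1 = 3, the allowed l_f values are {1, 3}.
For l_f = 1: m_f ∈ {m_i−1, m_i, m_i+1} ∩ [−1, 1] = {-1, 0, 1} → 3 states.
For l_f = 3: m_f ∈ {m_i−1, m_i, m_i+1} ∩ [−3, 3] = {-1, 0, 1} → 3 states.
Total: 6.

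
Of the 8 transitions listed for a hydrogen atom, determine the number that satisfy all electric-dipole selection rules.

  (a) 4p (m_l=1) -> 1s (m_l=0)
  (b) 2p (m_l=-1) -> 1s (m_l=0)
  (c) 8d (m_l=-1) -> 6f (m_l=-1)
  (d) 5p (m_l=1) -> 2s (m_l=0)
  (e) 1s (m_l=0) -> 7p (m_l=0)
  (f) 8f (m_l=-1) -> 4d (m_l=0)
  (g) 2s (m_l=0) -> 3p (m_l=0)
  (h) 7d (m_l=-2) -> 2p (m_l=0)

7

(a) allowed
(b) allowed
(c) allowed
(d) allowed
(e) allowed
(f) allowed
(g) allowed
(h) forbidden — Δm_l = +2 (E1 requires Δm_l = 0, ±1)
Total allowed: 7 of 8.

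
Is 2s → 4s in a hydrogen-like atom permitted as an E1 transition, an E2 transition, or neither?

neither

Δl = 0 − 0 = +0; l_i + l_f = 0.
E1 (Δl = ±1): not satisfied.
E2 (Δl = 0,±2, l_i+l_f ≥ 2): not satisfied.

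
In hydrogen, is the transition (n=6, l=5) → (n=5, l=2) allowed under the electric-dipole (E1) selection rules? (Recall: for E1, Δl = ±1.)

Δl = 2 − 5 = -3; the E1 rule Δl = ±1 is fails.
The transition is electric-dipole forbidden.

forbidden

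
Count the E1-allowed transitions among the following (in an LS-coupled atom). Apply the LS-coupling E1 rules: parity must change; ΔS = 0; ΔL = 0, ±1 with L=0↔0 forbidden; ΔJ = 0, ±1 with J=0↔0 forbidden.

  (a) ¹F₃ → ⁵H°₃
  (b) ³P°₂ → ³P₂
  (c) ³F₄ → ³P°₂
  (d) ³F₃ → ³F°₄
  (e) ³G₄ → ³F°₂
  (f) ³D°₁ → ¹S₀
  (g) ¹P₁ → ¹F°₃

2

(a) forbidden (ΔS, ΔL fail)
(b) allowed
(c) forbidden (ΔL, ΔJ fail)
(d) allowed
(e) forbidden (ΔJ fails)
(f) forbidden (ΔS, ΔL fail)
(g) forbidden (ΔL, ΔJ fail)
Total allowed: 2 of 7.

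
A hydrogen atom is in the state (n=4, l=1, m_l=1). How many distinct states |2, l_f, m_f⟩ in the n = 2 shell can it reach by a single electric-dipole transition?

1

E1 requires Δl = ±1, so l_f ∈ {0, 2}; with 0 ≤ l_f ≤ n_f−1 = 1, the allowed l_f values are {0}.
For l_f = 0: m_f ∈ {m_i−1, m_i, m_i+1} ∩ [−0, 0] = {0} → 1 state.
Total: 1.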